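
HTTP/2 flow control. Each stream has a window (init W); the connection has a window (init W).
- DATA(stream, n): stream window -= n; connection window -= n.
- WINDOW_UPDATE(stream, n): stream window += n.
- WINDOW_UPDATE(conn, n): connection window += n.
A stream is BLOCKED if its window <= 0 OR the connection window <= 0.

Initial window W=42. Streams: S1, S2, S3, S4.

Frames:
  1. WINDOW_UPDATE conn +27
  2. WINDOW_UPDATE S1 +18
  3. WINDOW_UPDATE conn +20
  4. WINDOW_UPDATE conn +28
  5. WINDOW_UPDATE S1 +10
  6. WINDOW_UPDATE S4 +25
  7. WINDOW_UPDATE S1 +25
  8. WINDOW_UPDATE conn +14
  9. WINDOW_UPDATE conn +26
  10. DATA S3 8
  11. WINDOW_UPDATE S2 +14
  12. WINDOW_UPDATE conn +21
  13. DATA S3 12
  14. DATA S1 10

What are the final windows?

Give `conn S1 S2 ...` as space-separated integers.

Answer: 148 85 56 22 67

Derivation:
Op 1: conn=69 S1=42 S2=42 S3=42 S4=42 blocked=[]
Op 2: conn=69 S1=60 S2=42 S3=42 S4=42 blocked=[]
Op 3: conn=89 S1=60 S2=42 S3=42 S4=42 blocked=[]
Op 4: conn=117 S1=60 S2=42 S3=42 S4=42 blocked=[]
Op 5: conn=117 S1=70 S2=42 S3=42 S4=42 blocked=[]
Op 6: conn=117 S1=70 S2=42 S3=42 S4=67 blocked=[]
Op 7: conn=117 S1=95 S2=42 S3=42 S4=67 blocked=[]
Op 8: conn=131 S1=95 S2=42 S3=42 S4=67 blocked=[]
Op 9: conn=157 S1=95 S2=42 S3=42 S4=67 blocked=[]
Op 10: conn=149 S1=95 S2=42 S3=34 S4=67 blocked=[]
Op 11: conn=149 S1=95 S2=56 S3=34 S4=67 blocked=[]
Op 12: conn=170 S1=95 S2=56 S3=34 S4=67 blocked=[]
Op 13: conn=158 S1=95 S2=56 S3=22 S4=67 blocked=[]
Op 14: conn=148 S1=85 S2=56 S3=22 S4=67 blocked=[]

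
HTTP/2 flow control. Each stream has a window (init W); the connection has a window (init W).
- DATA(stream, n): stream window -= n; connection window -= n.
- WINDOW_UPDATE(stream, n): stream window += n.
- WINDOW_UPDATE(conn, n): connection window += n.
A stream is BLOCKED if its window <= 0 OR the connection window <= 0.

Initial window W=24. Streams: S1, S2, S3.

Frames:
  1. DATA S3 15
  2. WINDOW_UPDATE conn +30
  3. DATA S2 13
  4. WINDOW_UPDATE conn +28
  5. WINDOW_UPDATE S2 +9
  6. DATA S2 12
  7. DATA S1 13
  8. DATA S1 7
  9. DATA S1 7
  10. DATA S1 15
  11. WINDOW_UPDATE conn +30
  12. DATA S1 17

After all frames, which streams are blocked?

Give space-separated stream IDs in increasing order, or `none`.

Answer: S1

Derivation:
Op 1: conn=9 S1=24 S2=24 S3=9 blocked=[]
Op 2: conn=39 S1=24 S2=24 S3=9 blocked=[]
Op 3: conn=26 S1=24 S2=11 S3=9 blocked=[]
Op 4: conn=54 S1=24 S2=11 S3=9 blocked=[]
Op 5: conn=54 S1=24 S2=20 S3=9 blocked=[]
Op 6: conn=42 S1=24 S2=8 S3=9 blocked=[]
Op 7: conn=29 S1=11 S2=8 S3=9 blocked=[]
Op 8: conn=22 S1=4 S2=8 S3=9 blocked=[]
Op 9: conn=15 S1=-3 S2=8 S3=9 blocked=[1]
Op 10: conn=0 S1=-18 S2=8 S3=9 blocked=[1, 2, 3]
Op 11: conn=30 S1=-18 S2=8 S3=9 blocked=[1]
Op 12: conn=13 S1=-35 S2=8 S3=9 blocked=[1]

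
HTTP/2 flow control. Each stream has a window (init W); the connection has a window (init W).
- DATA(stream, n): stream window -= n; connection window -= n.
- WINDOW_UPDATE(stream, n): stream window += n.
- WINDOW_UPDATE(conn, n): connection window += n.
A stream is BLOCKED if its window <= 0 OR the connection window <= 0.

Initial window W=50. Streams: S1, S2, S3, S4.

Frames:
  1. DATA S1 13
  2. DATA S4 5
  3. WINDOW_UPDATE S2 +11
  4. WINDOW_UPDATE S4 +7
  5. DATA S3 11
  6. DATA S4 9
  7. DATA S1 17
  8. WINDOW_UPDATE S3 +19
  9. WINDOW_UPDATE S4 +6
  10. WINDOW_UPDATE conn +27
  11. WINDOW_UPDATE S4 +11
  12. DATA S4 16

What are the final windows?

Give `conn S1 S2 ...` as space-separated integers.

Answer: 6 20 61 58 44

Derivation:
Op 1: conn=37 S1=37 S2=50 S3=50 S4=50 blocked=[]
Op 2: conn=32 S1=37 S2=50 S3=50 S4=45 blocked=[]
Op 3: conn=32 S1=37 S2=61 S3=50 S4=45 blocked=[]
Op 4: conn=32 S1=37 S2=61 S3=50 S4=52 blocked=[]
Op 5: conn=21 S1=37 S2=61 S3=39 S4=52 blocked=[]
Op 6: conn=12 S1=37 S2=61 S3=39 S4=43 blocked=[]
Op 7: conn=-5 S1=20 S2=61 S3=39 S4=43 blocked=[1, 2, 3, 4]
Op 8: conn=-5 S1=20 S2=61 S3=58 S4=43 blocked=[1, 2, 3, 4]
Op 9: conn=-5 S1=20 S2=61 S3=58 S4=49 blocked=[1, 2, 3, 4]
Op 10: conn=22 S1=20 S2=61 S3=58 S4=49 blocked=[]
Op 11: conn=22 S1=20 S2=61 S3=58 S4=60 blocked=[]
Op 12: conn=6 S1=20 S2=61 S3=58 S4=44 blocked=[]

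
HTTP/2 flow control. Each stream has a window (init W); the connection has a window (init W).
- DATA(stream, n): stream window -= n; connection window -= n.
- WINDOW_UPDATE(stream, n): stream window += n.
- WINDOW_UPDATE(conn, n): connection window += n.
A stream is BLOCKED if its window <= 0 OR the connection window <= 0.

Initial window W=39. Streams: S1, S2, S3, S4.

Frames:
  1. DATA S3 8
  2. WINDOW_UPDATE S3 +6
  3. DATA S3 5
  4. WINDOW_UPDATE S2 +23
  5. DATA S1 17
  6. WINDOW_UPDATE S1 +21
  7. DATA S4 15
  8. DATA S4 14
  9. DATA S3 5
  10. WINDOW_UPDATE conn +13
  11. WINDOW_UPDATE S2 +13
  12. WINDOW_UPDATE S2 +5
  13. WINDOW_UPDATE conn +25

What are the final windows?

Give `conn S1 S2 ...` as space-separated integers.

Answer: 13 43 80 27 10

Derivation:
Op 1: conn=31 S1=39 S2=39 S3=31 S4=39 blocked=[]
Op 2: conn=31 S1=39 S2=39 S3=37 S4=39 blocked=[]
Op 3: conn=26 S1=39 S2=39 S3=32 S4=39 blocked=[]
Op 4: conn=26 S1=39 S2=62 S3=32 S4=39 blocked=[]
Op 5: conn=9 S1=22 S2=62 S3=32 S4=39 blocked=[]
Op 6: conn=9 S1=43 S2=62 S3=32 S4=39 blocked=[]
Op 7: conn=-6 S1=43 S2=62 S3=32 S4=24 blocked=[1, 2, 3, 4]
Op 8: conn=-20 S1=43 S2=62 S3=32 S4=10 blocked=[1, 2, 3, 4]
Op 9: conn=-25 S1=43 S2=62 S3=27 S4=10 blocked=[1, 2, 3, 4]
Op 10: conn=-12 S1=43 S2=62 S3=27 S4=10 blocked=[1, 2, 3, 4]
Op 11: conn=-12 S1=43 S2=75 S3=27 S4=10 blocked=[1, 2, 3, 4]
Op 12: conn=-12 S1=43 S2=80 S3=27 S4=10 blocked=[1, 2, 3, 4]
Op 13: conn=13 S1=43 S2=80 S3=27 S4=10 blocked=[]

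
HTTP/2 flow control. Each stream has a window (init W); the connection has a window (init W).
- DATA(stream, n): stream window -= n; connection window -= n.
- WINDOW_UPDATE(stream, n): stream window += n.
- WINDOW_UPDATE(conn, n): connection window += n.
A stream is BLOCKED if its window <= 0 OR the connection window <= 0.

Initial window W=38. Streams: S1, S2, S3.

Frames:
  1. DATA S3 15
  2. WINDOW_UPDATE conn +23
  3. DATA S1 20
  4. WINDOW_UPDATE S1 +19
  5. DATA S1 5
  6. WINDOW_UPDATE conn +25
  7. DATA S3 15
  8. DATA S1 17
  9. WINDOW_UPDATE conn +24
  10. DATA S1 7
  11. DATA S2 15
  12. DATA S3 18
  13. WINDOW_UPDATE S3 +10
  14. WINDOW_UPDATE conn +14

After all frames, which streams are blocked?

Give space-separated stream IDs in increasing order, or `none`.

Op 1: conn=23 S1=38 S2=38 S3=23 blocked=[]
Op 2: conn=46 S1=38 S2=38 S3=23 blocked=[]
Op 3: conn=26 S1=18 S2=38 S3=23 blocked=[]
Op 4: conn=26 S1=37 S2=38 S3=23 blocked=[]
Op 5: conn=21 S1=32 S2=38 S3=23 blocked=[]
Op 6: conn=46 S1=32 S2=38 S3=23 blocked=[]
Op 7: conn=31 S1=32 S2=38 S3=8 blocked=[]
Op 8: conn=14 S1=15 S2=38 S3=8 blocked=[]
Op 9: conn=38 S1=15 S2=38 S3=8 blocked=[]
Op 10: conn=31 S1=8 S2=38 S3=8 blocked=[]
Op 11: conn=16 S1=8 S2=23 S3=8 blocked=[]
Op 12: conn=-2 S1=8 S2=23 S3=-10 blocked=[1, 2, 3]
Op 13: conn=-2 S1=8 S2=23 S3=0 blocked=[1, 2, 3]
Op 14: conn=12 S1=8 S2=23 S3=0 blocked=[3]

Answer: S3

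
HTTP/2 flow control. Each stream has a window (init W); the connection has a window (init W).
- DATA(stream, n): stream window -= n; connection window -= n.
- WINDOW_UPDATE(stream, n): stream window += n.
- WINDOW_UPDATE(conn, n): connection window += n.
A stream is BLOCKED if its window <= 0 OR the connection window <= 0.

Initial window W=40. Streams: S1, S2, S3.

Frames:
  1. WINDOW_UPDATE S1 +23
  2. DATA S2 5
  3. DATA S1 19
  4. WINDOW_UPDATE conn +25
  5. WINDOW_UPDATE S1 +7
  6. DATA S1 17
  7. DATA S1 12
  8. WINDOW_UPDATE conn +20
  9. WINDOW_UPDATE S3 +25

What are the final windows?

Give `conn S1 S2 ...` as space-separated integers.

Op 1: conn=40 S1=63 S2=40 S3=40 blocked=[]
Op 2: conn=35 S1=63 S2=35 S3=40 blocked=[]
Op 3: conn=16 S1=44 S2=35 S3=40 blocked=[]
Op 4: conn=41 S1=44 S2=35 S3=40 blocked=[]
Op 5: conn=41 S1=51 S2=35 S3=40 blocked=[]
Op 6: conn=24 S1=34 S2=35 S3=40 blocked=[]
Op 7: conn=12 S1=22 S2=35 S3=40 blocked=[]
Op 8: conn=32 S1=22 S2=35 S3=40 blocked=[]
Op 9: conn=32 S1=22 S2=35 S3=65 blocked=[]

Answer: 32 22 35 65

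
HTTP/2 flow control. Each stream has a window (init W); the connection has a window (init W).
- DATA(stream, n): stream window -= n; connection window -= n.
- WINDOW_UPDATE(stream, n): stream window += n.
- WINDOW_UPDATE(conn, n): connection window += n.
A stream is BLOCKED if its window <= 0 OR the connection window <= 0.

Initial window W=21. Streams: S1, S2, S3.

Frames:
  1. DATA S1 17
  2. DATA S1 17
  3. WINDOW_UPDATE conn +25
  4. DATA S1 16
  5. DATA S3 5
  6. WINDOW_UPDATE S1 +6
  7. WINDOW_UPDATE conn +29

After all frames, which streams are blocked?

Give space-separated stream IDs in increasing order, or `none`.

Op 1: conn=4 S1=4 S2=21 S3=21 blocked=[]
Op 2: conn=-13 S1=-13 S2=21 S3=21 blocked=[1, 2, 3]
Op 3: conn=12 S1=-13 S2=21 S3=21 blocked=[1]
Op 4: conn=-4 S1=-29 S2=21 S3=21 blocked=[1, 2, 3]
Op 5: conn=-9 S1=-29 S2=21 S3=16 blocked=[1, 2, 3]
Op 6: conn=-9 S1=-23 S2=21 S3=16 blocked=[1, 2, 3]
Op 7: conn=20 S1=-23 S2=21 S3=16 blocked=[1]

Answer: S1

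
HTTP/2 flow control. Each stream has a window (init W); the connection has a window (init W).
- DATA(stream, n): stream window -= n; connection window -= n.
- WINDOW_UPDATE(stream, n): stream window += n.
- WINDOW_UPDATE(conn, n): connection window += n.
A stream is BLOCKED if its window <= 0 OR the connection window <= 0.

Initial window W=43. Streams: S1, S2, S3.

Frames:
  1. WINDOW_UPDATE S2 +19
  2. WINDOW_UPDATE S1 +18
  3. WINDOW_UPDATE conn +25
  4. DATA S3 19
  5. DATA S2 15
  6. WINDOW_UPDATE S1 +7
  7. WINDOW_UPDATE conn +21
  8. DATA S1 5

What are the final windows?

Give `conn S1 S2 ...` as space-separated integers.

Op 1: conn=43 S1=43 S2=62 S3=43 blocked=[]
Op 2: conn=43 S1=61 S2=62 S3=43 blocked=[]
Op 3: conn=68 S1=61 S2=62 S3=43 blocked=[]
Op 4: conn=49 S1=61 S2=62 S3=24 blocked=[]
Op 5: conn=34 S1=61 S2=47 S3=24 blocked=[]
Op 6: conn=34 S1=68 S2=47 S3=24 blocked=[]
Op 7: conn=55 S1=68 S2=47 S3=24 blocked=[]
Op 8: conn=50 S1=63 S2=47 S3=24 blocked=[]

Answer: 50 63 47 24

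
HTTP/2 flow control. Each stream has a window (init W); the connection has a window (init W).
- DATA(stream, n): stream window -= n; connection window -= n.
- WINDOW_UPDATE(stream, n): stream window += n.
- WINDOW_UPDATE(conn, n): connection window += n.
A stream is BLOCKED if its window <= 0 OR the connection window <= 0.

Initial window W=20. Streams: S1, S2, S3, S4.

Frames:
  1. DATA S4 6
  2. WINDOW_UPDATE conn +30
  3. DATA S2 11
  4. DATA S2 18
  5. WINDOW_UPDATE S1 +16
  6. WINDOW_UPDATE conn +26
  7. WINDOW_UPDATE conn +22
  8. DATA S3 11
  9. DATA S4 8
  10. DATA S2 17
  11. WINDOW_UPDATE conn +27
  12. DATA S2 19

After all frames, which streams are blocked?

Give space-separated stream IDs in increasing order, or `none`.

Answer: S2

Derivation:
Op 1: conn=14 S1=20 S2=20 S3=20 S4=14 blocked=[]
Op 2: conn=44 S1=20 S2=20 S3=20 S4=14 blocked=[]
Op 3: conn=33 S1=20 S2=9 S3=20 S4=14 blocked=[]
Op 4: conn=15 S1=20 S2=-9 S3=20 S4=14 blocked=[2]
Op 5: conn=15 S1=36 S2=-9 S3=20 S4=14 blocked=[2]
Op 6: conn=41 S1=36 S2=-9 S3=20 S4=14 blocked=[2]
Op 7: conn=63 S1=36 S2=-9 S3=20 S4=14 blocked=[2]
Op 8: conn=52 S1=36 S2=-9 S3=9 S4=14 blocked=[2]
Op 9: conn=44 S1=36 S2=-9 S3=9 S4=6 blocked=[2]
Op 10: conn=27 S1=36 S2=-26 S3=9 S4=6 blocked=[2]
Op 11: conn=54 S1=36 S2=-26 S3=9 S4=6 blocked=[2]
Op 12: conn=35 S1=36 S2=-45 S3=9 S4=6 blocked=[2]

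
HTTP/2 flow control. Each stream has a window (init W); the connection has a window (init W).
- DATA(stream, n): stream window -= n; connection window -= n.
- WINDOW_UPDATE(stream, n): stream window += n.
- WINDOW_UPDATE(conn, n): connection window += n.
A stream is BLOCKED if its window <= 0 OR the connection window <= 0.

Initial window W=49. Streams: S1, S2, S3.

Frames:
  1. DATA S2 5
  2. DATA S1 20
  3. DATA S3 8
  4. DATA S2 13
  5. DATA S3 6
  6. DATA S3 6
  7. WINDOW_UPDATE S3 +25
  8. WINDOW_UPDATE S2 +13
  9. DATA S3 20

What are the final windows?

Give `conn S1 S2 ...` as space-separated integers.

Op 1: conn=44 S1=49 S2=44 S3=49 blocked=[]
Op 2: conn=24 S1=29 S2=44 S3=49 blocked=[]
Op 3: conn=16 S1=29 S2=44 S3=41 blocked=[]
Op 4: conn=3 S1=29 S2=31 S3=41 blocked=[]
Op 5: conn=-3 S1=29 S2=31 S3=35 blocked=[1, 2, 3]
Op 6: conn=-9 S1=29 S2=31 S3=29 blocked=[1, 2, 3]
Op 7: conn=-9 S1=29 S2=31 S3=54 blocked=[1, 2, 3]
Op 8: conn=-9 S1=29 S2=44 S3=54 blocked=[1, 2, 3]
Op 9: conn=-29 S1=29 S2=44 S3=34 blocked=[1, 2, 3]

Answer: -29 29 44 34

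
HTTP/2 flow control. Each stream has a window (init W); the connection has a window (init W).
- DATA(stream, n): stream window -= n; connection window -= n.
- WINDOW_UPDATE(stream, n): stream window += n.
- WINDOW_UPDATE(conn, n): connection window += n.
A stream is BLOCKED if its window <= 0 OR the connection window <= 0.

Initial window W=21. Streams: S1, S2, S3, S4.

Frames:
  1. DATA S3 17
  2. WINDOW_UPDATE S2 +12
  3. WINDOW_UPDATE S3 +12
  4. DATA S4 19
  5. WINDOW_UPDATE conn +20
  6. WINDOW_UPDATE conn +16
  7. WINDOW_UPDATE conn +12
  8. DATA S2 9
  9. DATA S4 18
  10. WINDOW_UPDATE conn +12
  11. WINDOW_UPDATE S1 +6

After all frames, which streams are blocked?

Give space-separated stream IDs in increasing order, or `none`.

Answer: S4

Derivation:
Op 1: conn=4 S1=21 S2=21 S3=4 S4=21 blocked=[]
Op 2: conn=4 S1=21 S2=33 S3=4 S4=21 blocked=[]
Op 3: conn=4 S1=21 S2=33 S3=16 S4=21 blocked=[]
Op 4: conn=-15 S1=21 S2=33 S3=16 S4=2 blocked=[1, 2, 3, 4]
Op 5: conn=5 S1=21 S2=33 S3=16 S4=2 blocked=[]
Op 6: conn=21 S1=21 S2=33 S3=16 S4=2 blocked=[]
Op 7: conn=33 S1=21 S2=33 S3=16 S4=2 blocked=[]
Op 8: conn=24 S1=21 S2=24 S3=16 S4=2 blocked=[]
Op 9: conn=6 S1=21 S2=24 S3=16 S4=-16 blocked=[4]
Op 10: conn=18 S1=21 S2=24 S3=16 S4=-16 blocked=[4]
Op 11: conn=18 S1=27 S2=24 S3=16 S4=-16 blocked=[4]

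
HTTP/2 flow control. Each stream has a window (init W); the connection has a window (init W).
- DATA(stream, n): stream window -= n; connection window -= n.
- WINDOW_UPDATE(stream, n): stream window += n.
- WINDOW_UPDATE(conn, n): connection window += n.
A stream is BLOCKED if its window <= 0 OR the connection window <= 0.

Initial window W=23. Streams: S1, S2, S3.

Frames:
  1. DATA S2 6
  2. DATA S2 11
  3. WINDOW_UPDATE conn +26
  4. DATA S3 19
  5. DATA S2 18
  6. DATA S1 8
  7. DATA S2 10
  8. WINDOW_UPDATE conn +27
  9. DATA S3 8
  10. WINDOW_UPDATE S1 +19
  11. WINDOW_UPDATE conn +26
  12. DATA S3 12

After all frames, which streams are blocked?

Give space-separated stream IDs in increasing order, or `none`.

Answer: S2 S3

Derivation:
Op 1: conn=17 S1=23 S2=17 S3=23 blocked=[]
Op 2: conn=6 S1=23 S2=6 S3=23 blocked=[]
Op 3: conn=32 S1=23 S2=6 S3=23 blocked=[]
Op 4: conn=13 S1=23 S2=6 S3=4 blocked=[]
Op 5: conn=-5 S1=23 S2=-12 S3=4 blocked=[1, 2, 3]
Op 6: conn=-13 S1=15 S2=-12 S3=4 blocked=[1, 2, 3]
Op 7: conn=-23 S1=15 S2=-22 S3=4 blocked=[1, 2, 3]
Op 8: conn=4 S1=15 S2=-22 S3=4 blocked=[2]
Op 9: conn=-4 S1=15 S2=-22 S3=-4 blocked=[1, 2, 3]
Op 10: conn=-4 S1=34 S2=-22 S3=-4 blocked=[1, 2, 3]
Op 11: conn=22 S1=34 S2=-22 S3=-4 blocked=[2, 3]
Op 12: conn=10 S1=34 S2=-22 S3=-16 blocked=[2, 3]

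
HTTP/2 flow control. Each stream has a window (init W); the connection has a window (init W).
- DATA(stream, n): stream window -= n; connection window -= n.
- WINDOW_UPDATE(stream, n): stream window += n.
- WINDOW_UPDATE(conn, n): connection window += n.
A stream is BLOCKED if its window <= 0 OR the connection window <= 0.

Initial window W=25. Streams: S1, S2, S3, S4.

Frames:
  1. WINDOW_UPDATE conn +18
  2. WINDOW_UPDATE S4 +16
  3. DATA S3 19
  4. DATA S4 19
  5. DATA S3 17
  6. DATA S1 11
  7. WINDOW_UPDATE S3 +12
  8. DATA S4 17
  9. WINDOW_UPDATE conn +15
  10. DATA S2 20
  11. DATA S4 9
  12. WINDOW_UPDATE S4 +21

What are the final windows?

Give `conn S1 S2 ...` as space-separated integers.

Answer: -54 14 5 1 17

Derivation:
Op 1: conn=43 S1=25 S2=25 S3=25 S4=25 blocked=[]
Op 2: conn=43 S1=25 S2=25 S3=25 S4=41 blocked=[]
Op 3: conn=24 S1=25 S2=25 S3=6 S4=41 blocked=[]
Op 4: conn=5 S1=25 S2=25 S3=6 S4=22 blocked=[]
Op 5: conn=-12 S1=25 S2=25 S3=-11 S4=22 blocked=[1, 2, 3, 4]
Op 6: conn=-23 S1=14 S2=25 S3=-11 S4=22 blocked=[1, 2, 3, 4]
Op 7: conn=-23 S1=14 S2=25 S3=1 S4=22 blocked=[1, 2, 3, 4]
Op 8: conn=-40 S1=14 S2=25 S3=1 S4=5 blocked=[1, 2, 3, 4]
Op 9: conn=-25 S1=14 S2=25 S3=1 S4=5 blocked=[1, 2, 3, 4]
Op 10: conn=-45 S1=14 S2=5 S3=1 S4=5 blocked=[1, 2, 3, 4]
Op 11: conn=-54 S1=14 S2=5 S3=1 S4=-4 blocked=[1, 2, 3, 4]
Op 12: conn=-54 S1=14 S2=5 S3=1 S4=17 blocked=[1, 2, 3, 4]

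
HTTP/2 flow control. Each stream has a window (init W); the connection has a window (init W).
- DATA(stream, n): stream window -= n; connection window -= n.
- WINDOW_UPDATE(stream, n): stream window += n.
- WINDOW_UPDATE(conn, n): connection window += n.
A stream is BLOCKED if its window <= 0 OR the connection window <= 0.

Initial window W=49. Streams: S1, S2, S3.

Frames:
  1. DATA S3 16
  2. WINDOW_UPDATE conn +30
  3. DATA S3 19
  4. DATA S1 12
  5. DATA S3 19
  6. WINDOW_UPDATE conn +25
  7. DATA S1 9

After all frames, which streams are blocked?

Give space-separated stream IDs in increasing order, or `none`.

Op 1: conn=33 S1=49 S2=49 S3=33 blocked=[]
Op 2: conn=63 S1=49 S2=49 S3=33 blocked=[]
Op 3: conn=44 S1=49 S2=49 S3=14 blocked=[]
Op 4: conn=32 S1=37 S2=49 S3=14 blocked=[]
Op 5: conn=13 S1=37 S2=49 S3=-5 blocked=[3]
Op 6: conn=38 S1=37 S2=49 S3=-5 blocked=[3]
Op 7: conn=29 S1=28 S2=49 S3=-5 blocked=[3]

Answer: S3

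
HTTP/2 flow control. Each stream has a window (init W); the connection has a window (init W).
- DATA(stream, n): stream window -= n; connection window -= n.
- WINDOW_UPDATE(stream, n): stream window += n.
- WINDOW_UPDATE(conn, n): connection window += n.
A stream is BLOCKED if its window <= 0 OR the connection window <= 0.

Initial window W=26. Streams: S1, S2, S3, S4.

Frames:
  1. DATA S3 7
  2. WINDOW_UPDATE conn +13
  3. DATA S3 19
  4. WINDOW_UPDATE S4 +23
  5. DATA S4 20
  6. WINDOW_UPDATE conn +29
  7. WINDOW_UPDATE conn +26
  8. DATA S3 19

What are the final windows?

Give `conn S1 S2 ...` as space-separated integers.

Op 1: conn=19 S1=26 S2=26 S3=19 S4=26 blocked=[]
Op 2: conn=32 S1=26 S2=26 S3=19 S4=26 blocked=[]
Op 3: conn=13 S1=26 S2=26 S3=0 S4=26 blocked=[3]
Op 4: conn=13 S1=26 S2=26 S3=0 S4=49 blocked=[3]
Op 5: conn=-7 S1=26 S2=26 S3=0 S4=29 blocked=[1, 2, 3, 4]
Op 6: conn=22 S1=26 S2=26 S3=0 S4=29 blocked=[3]
Op 7: conn=48 S1=26 S2=26 S3=0 S4=29 blocked=[3]
Op 8: conn=29 S1=26 S2=26 S3=-19 S4=29 blocked=[3]

Answer: 29 26 26 -19 29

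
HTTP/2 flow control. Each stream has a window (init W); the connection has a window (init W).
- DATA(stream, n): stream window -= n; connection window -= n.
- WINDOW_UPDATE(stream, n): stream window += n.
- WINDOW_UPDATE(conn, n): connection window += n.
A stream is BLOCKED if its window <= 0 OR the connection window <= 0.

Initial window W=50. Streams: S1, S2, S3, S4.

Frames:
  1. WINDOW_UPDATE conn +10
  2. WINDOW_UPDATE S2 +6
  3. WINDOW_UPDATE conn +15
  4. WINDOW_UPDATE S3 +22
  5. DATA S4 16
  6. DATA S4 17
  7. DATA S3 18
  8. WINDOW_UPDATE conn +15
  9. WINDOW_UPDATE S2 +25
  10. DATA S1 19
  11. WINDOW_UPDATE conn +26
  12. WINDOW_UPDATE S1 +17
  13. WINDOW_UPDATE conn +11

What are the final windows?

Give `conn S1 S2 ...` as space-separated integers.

Op 1: conn=60 S1=50 S2=50 S3=50 S4=50 blocked=[]
Op 2: conn=60 S1=50 S2=56 S3=50 S4=50 blocked=[]
Op 3: conn=75 S1=50 S2=56 S3=50 S4=50 blocked=[]
Op 4: conn=75 S1=50 S2=56 S3=72 S4=50 blocked=[]
Op 5: conn=59 S1=50 S2=56 S3=72 S4=34 blocked=[]
Op 6: conn=42 S1=50 S2=56 S3=72 S4=17 blocked=[]
Op 7: conn=24 S1=50 S2=56 S3=54 S4=17 blocked=[]
Op 8: conn=39 S1=50 S2=56 S3=54 S4=17 blocked=[]
Op 9: conn=39 S1=50 S2=81 S3=54 S4=17 blocked=[]
Op 10: conn=20 S1=31 S2=81 S3=54 S4=17 blocked=[]
Op 11: conn=46 S1=31 S2=81 S3=54 S4=17 blocked=[]
Op 12: conn=46 S1=48 S2=81 S3=54 S4=17 blocked=[]
Op 13: conn=57 S1=48 S2=81 S3=54 S4=17 blocked=[]

Answer: 57 48 81 54 17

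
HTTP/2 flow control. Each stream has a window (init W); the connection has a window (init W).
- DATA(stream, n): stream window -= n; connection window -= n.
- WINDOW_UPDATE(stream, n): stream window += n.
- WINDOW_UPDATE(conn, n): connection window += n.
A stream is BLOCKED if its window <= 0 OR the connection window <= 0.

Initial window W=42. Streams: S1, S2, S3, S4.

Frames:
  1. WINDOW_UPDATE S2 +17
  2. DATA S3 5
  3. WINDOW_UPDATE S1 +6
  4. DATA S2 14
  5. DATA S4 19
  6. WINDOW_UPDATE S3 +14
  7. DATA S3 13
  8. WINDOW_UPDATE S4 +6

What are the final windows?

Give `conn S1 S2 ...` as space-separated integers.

Op 1: conn=42 S1=42 S2=59 S3=42 S4=42 blocked=[]
Op 2: conn=37 S1=42 S2=59 S3=37 S4=42 blocked=[]
Op 3: conn=37 S1=48 S2=59 S3=37 S4=42 blocked=[]
Op 4: conn=23 S1=48 S2=45 S3=37 S4=42 blocked=[]
Op 5: conn=4 S1=48 S2=45 S3=37 S4=23 blocked=[]
Op 6: conn=4 S1=48 S2=45 S3=51 S4=23 blocked=[]
Op 7: conn=-9 S1=48 S2=45 S3=38 S4=23 blocked=[1, 2, 3, 4]
Op 8: conn=-9 S1=48 S2=45 S3=38 S4=29 blocked=[1, 2, 3, 4]

Answer: -9 48 45 38 29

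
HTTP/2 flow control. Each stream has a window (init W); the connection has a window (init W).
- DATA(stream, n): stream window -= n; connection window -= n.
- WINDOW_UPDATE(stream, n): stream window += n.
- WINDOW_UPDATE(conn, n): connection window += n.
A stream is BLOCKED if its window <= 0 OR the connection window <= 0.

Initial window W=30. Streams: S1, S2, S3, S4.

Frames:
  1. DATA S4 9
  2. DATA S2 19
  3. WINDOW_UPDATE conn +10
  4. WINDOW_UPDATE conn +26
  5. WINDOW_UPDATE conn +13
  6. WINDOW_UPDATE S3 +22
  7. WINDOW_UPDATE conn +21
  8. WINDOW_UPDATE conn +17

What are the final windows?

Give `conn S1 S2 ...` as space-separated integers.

Answer: 89 30 11 52 21

Derivation:
Op 1: conn=21 S1=30 S2=30 S3=30 S4=21 blocked=[]
Op 2: conn=2 S1=30 S2=11 S3=30 S4=21 blocked=[]
Op 3: conn=12 S1=30 S2=11 S3=30 S4=21 blocked=[]
Op 4: conn=38 S1=30 S2=11 S3=30 S4=21 blocked=[]
Op 5: conn=51 S1=30 S2=11 S3=30 S4=21 blocked=[]
Op 6: conn=51 S1=30 S2=11 S3=52 S4=21 blocked=[]
Op 7: conn=72 S1=30 S2=11 S3=52 S4=21 blocked=[]
Op 8: conn=89 S1=30 S2=11 S3=52 S4=21 blocked=[]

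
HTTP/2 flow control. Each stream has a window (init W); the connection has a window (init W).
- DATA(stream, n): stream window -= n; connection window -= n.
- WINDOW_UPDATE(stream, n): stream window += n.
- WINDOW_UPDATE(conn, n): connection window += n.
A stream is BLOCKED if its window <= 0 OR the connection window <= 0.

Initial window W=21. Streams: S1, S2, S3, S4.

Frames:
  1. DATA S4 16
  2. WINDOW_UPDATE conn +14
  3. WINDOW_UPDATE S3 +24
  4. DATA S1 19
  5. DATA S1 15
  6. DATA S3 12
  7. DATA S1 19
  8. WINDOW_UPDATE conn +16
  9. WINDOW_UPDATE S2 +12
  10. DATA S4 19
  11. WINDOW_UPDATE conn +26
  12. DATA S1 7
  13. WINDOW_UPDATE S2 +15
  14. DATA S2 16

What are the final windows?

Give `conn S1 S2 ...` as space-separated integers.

Answer: -46 -39 32 33 -14

Derivation:
Op 1: conn=5 S1=21 S2=21 S3=21 S4=5 blocked=[]
Op 2: conn=19 S1=21 S2=21 S3=21 S4=5 blocked=[]
Op 3: conn=19 S1=21 S2=21 S3=45 S4=5 blocked=[]
Op 4: conn=0 S1=2 S2=21 S3=45 S4=5 blocked=[1, 2, 3, 4]
Op 5: conn=-15 S1=-13 S2=21 S3=45 S4=5 blocked=[1, 2, 3, 4]
Op 6: conn=-27 S1=-13 S2=21 S3=33 S4=5 blocked=[1, 2, 3, 4]
Op 7: conn=-46 S1=-32 S2=21 S3=33 S4=5 blocked=[1, 2, 3, 4]
Op 8: conn=-30 S1=-32 S2=21 S3=33 S4=5 blocked=[1, 2, 3, 4]
Op 9: conn=-30 S1=-32 S2=33 S3=33 S4=5 blocked=[1, 2, 3, 4]
Op 10: conn=-49 S1=-32 S2=33 S3=33 S4=-14 blocked=[1, 2, 3, 4]
Op 11: conn=-23 S1=-32 S2=33 S3=33 S4=-14 blocked=[1, 2, 3, 4]
Op 12: conn=-30 S1=-39 S2=33 S3=33 S4=-14 blocked=[1, 2, 3, 4]
Op 13: conn=-30 S1=-39 S2=48 S3=33 S4=-14 blocked=[1, 2, 3, 4]
Op 14: conn=-46 S1=-39 S2=32 S3=33 S4=-14 blocked=[1, 2, 3, 4]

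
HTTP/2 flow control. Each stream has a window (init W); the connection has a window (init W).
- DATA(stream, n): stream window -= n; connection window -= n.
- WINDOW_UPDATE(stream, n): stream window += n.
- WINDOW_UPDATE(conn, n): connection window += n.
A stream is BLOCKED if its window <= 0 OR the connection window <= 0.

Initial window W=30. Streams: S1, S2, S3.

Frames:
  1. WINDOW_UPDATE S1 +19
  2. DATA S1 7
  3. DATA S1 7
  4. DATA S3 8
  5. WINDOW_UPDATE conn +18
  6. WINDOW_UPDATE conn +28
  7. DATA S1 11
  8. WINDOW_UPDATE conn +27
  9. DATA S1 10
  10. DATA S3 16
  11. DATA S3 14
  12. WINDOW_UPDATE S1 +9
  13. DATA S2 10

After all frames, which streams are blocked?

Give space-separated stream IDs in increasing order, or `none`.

Op 1: conn=30 S1=49 S2=30 S3=30 blocked=[]
Op 2: conn=23 S1=42 S2=30 S3=30 blocked=[]
Op 3: conn=16 S1=35 S2=30 S3=30 blocked=[]
Op 4: conn=8 S1=35 S2=30 S3=22 blocked=[]
Op 5: conn=26 S1=35 S2=30 S3=22 blocked=[]
Op 6: conn=54 S1=35 S2=30 S3=22 blocked=[]
Op 7: conn=43 S1=24 S2=30 S3=22 blocked=[]
Op 8: conn=70 S1=24 S2=30 S3=22 blocked=[]
Op 9: conn=60 S1=14 S2=30 S3=22 blocked=[]
Op 10: conn=44 S1=14 S2=30 S3=6 blocked=[]
Op 11: conn=30 S1=14 S2=30 S3=-8 blocked=[3]
Op 12: conn=30 S1=23 S2=30 S3=-8 blocked=[3]
Op 13: conn=20 S1=23 S2=20 S3=-8 blocked=[3]

Answer: S3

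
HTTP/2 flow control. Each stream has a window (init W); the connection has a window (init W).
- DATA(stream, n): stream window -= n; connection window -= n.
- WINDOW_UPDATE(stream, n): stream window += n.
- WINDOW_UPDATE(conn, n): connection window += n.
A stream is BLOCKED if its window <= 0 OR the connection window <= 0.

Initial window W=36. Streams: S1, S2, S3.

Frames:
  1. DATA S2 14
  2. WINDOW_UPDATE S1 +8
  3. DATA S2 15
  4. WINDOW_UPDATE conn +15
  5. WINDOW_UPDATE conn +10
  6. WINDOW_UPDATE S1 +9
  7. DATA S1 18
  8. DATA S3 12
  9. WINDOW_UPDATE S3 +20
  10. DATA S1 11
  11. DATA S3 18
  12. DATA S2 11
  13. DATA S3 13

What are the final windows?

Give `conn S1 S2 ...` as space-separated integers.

Op 1: conn=22 S1=36 S2=22 S3=36 blocked=[]
Op 2: conn=22 S1=44 S2=22 S3=36 blocked=[]
Op 3: conn=7 S1=44 S2=7 S3=36 blocked=[]
Op 4: conn=22 S1=44 S2=7 S3=36 blocked=[]
Op 5: conn=32 S1=44 S2=7 S3=36 blocked=[]
Op 6: conn=32 S1=53 S2=7 S3=36 blocked=[]
Op 7: conn=14 S1=35 S2=7 S3=36 blocked=[]
Op 8: conn=2 S1=35 S2=7 S3=24 blocked=[]
Op 9: conn=2 S1=35 S2=7 S3=44 blocked=[]
Op 10: conn=-9 S1=24 S2=7 S3=44 blocked=[1, 2, 3]
Op 11: conn=-27 S1=24 S2=7 S3=26 blocked=[1, 2, 3]
Op 12: conn=-38 S1=24 S2=-4 S3=26 blocked=[1, 2, 3]
Op 13: conn=-51 S1=24 S2=-4 S3=13 blocked=[1, 2, 3]

Answer: -51 24 -4 13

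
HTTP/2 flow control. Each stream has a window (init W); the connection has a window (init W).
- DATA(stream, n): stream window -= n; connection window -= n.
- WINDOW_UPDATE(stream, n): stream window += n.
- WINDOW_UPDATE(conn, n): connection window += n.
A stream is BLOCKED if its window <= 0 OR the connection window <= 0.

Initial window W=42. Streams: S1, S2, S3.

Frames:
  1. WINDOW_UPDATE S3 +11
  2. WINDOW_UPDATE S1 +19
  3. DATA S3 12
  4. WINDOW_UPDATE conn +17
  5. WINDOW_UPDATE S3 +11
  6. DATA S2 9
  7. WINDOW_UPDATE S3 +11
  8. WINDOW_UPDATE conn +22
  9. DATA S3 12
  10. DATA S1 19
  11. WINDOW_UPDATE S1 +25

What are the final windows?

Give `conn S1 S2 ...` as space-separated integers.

Answer: 29 67 33 51

Derivation:
Op 1: conn=42 S1=42 S2=42 S3=53 blocked=[]
Op 2: conn=42 S1=61 S2=42 S3=53 blocked=[]
Op 3: conn=30 S1=61 S2=42 S3=41 blocked=[]
Op 4: conn=47 S1=61 S2=42 S3=41 blocked=[]
Op 5: conn=47 S1=61 S2=42 S3=52 blocked=[]
Op 6: conn=38 S1=61 S2=33 S3=52 blocked=[]
Op 7: conn=38 S1=61 S2=33 S3=63 blocked=[]
Op 8: conn=60 S1=61 S2=33 S3=63 blocked=[]
Op 9: conn=48 S1=61 S2=33 S3=51 blocked=[]
Op 10: conn=29 S1=42 S2=33 S3=51 blocked=[]
Op 11: conn=29 S1=67 S2=33 S3=51 blocked=[]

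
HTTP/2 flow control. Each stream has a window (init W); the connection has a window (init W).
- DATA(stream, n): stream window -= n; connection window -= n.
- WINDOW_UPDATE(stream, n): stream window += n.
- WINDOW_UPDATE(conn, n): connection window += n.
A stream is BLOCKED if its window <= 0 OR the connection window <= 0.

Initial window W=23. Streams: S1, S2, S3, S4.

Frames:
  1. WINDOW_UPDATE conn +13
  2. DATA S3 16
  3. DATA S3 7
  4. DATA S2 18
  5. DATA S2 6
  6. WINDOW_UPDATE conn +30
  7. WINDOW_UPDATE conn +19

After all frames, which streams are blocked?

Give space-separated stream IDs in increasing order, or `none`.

Answer: S2 S3

Derivation:
Op 1: conn=36 S1=23 S2=23 S3=23 S4=23 blocked=[]
Op 2: conn=20 S1=23 S2=23 S3=7 S4=23 blocked=[]
Op 3: conn=13 S1=23 S2=23 S3=0 S4=23 blocked=[3]
Op 4: conn=-5 S1=23 S2=5 S3=0 S4=23 blocked=[1, 2, 3, 4]
Op 5: conn=-11 S1=23 S2=-1 S3=0 S4=23 blocked=[1, 2, 3, 4]
Op 6: conn=19 S1=23 S2=-1 S3=0 S4=23 blocked=[2, 3]
Op 7: conn=38 S1=23 S2=-1 S3=0 S4=23 blocked=[2, 3]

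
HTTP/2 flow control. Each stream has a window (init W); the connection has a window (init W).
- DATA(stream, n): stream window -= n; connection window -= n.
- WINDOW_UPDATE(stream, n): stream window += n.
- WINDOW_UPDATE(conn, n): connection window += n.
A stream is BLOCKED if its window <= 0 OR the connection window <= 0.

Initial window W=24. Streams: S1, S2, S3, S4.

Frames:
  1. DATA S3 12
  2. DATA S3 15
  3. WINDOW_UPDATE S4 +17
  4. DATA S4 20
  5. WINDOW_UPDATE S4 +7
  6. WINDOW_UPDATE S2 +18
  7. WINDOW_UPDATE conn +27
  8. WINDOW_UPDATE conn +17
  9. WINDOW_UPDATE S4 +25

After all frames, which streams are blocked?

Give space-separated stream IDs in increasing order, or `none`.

Op 1: conn=12 S1=24 S2=24 S3=12 S4=24 blocked=[]
Op 2: conn=-3 S1=24 S2=24 S3=-3 S4=24 blocked=[1, 2, 3, 4]
Op 3: conn=-3 S1=24 S2=24 S3=-3 S4=41 blocked=[1, 2, 3, 4]
Op 4: conn=-23 S1=24 S2=24 S3=-3 S4=21 blocked=[1, 2, 3, 4]
Op 5: conn=-23 S1=24 S2=24 S3=-3 S4=28 blocked=[1, 2, 3, 4]
Op 6: conn=-23 S1=24 S2=42 S3=-3 S4=28 blocked=[1, 2, 3, 4]
Op 7: conn=4 S1=24 S2=42 S3=-3 S4=28 blocked=[3]
Op 8: conn=21 S1=24 S2=42 S3=-3 S4=28 blocked=[3]
Op 9: conn=21 S1=24 S2=42 S3=-3 S4=53 blocked=[3]

Answer: S3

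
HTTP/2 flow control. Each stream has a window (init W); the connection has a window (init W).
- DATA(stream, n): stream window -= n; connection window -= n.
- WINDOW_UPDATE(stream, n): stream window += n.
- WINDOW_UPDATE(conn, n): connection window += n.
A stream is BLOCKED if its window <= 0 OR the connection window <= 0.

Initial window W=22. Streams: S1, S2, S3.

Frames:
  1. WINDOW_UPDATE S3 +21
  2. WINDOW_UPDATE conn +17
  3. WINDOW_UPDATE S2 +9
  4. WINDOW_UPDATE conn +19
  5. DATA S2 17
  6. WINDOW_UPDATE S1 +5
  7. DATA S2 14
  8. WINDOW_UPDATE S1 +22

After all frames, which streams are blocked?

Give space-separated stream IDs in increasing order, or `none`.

Op 1: conn=22 S1=22 S2=22 S3=43 blocked=[]
Op 2: conn=39 S1=22 S2=22 S3=43 blocked=[]
Op 3: conn=39 S1=22 S2=31 S3=43 blocked=[]
Op 4: conn=58 S1=22 S2=31 S3=43 blocked=[]
Op 5: conn=41 S1=22 S2=14 S3=43 blocked=[]
Op 6: conn=41 S1=27 S2=14 S3=43 blocked=[]
Op 7: conn=27 S1=27 S2=0 S3=43 blocked=[2]
Op 8: conn=27 S1=49 S2=0 S3=43 blocked=[2]

Answer: S2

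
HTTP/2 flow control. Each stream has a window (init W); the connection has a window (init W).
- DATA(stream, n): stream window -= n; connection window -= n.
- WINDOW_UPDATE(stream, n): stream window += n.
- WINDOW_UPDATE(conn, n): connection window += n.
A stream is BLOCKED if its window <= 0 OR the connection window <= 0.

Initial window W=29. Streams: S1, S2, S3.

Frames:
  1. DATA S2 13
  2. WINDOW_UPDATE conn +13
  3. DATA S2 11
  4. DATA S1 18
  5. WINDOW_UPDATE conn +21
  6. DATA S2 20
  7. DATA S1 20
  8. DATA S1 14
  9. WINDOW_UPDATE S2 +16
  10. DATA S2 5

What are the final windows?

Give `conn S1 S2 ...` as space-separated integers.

Op 1: conn=16 S1=29 S2=16 S3=29 blocked=[]
Op 2: conn=29 S1=29 S2=16 S3=29 blocked=[]
Op 3: conn=18 S1=29 S2=5 S3=29 blocked=[]
Op 4: conn=0 S1=11 S2=5 S3=29 blocked=[1, 2, 3]
Op 5: conn=21 S1=11 S2=5 S3=29 blocked=[]
Op 6: conn=1 S1=11 S2=-15 S3=29 blocked=[2]
Op 7: conn=-19 S1=-9 S2=-15 S3=29 blocked=[1, 2, 3]
Op 8: conn=-33 S1=-23 S2=-15 S3=29 blocked=[1, 2, 3]
Op 9: conn=-33 S1=-23 S2=1 S3=29 blocked=[1, 2, 3]
Op 10: conn=-38 S1=-23 S2=-4 S3=29 blocked=[1, 2, 3]

Answer: -38 -23 -4 29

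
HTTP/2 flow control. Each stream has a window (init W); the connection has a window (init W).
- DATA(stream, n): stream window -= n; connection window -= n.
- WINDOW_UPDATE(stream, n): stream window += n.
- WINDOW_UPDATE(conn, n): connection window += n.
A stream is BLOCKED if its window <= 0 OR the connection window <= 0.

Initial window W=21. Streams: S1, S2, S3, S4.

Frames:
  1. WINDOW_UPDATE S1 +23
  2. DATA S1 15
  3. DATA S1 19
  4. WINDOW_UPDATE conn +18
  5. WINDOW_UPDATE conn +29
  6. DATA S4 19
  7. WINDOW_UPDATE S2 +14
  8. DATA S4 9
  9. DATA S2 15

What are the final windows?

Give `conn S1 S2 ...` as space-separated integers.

Op 1: conn=21 S1=44 S2=21 S3=21 S4=21 blocked=[]
Op 2: conn=6 S1=29 S2=21 S3=21 S4=21 blocked=[]
Op 3: conn=-13 S1=10 S2=21 S3=21 S4=21 blocked=[1, 2, 3, 4]
Op 4: conn=5 S1=10 S2=21 S3=21 S4=21 blocked=[]
Op 5: conn=34 S1=10 S2=21 S3=21 S4=21 blocked=[]
Op 6: conn=15 S1=10 S2=21 S3=21 S4=2 blocked=[]
Op 7: conn=15 S1=10 S2=35 S3=21 S4=2 blocked=[]
Op 8: conn=6 S1=10 S2=35 S3=21 S4=-7 blocked=[4]
Op 9: conn=-9 S1=10 S2=20 S3=21 S4=-7 blocked=[1, 2, 3, 4]

Answer: -9 10 20 21 -7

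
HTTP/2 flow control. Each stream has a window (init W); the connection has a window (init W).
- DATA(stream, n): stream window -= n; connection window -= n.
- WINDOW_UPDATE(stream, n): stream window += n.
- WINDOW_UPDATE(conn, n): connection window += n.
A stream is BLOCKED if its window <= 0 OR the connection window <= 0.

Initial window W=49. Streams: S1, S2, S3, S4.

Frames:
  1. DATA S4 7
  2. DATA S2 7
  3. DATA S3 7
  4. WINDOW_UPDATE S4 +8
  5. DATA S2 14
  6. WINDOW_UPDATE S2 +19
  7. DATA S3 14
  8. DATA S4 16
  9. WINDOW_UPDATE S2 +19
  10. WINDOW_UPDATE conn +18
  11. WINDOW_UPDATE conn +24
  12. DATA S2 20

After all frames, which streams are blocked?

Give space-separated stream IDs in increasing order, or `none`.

Op 1: conn=42 S1=49 S2=49 S3=49 S4=42 blocked=[]
Op 2: conn=35 S1=49 S2=42 S3=49 S4=42 blocked=[]
Op 3: conn=28 S1=49 S2=42 S3=42 S4=42 blocked=[]
Op 4: conn=28 S1=49 S2=42 S3=42 S4=50 blocked=[]
Op 5: conn=14 S1=49 S2=28 S3=42 S4=50 blocked=[]
Op 6: conn=14 S1=49 S2=47 S3=42 S4=50 blocked=[]
Op 7: conn=0 S1=49 S2=47 S3=28 S4=50 blocked=[1, 2, 3, 4]
Op 8: conn=-16 S1=49 S2=47 S3=28 S4=34 blocked=[1, 2, 3, 4]
Op 9: conn=-16 S1=49 S2=66 S3=28 S4=34 blocked=[1, 2, 3, 4]
Op 10: conn=2 S1=49 S2=66 S3=28 S4=34 blocked=[]
Op 11: conn=26 S1=49 S2=66 S3=28 S4=34 blocked=[]
Op 12: conn=6 S1=49 S2=46 S3=28 S4=34 blocked=[]

Answer: none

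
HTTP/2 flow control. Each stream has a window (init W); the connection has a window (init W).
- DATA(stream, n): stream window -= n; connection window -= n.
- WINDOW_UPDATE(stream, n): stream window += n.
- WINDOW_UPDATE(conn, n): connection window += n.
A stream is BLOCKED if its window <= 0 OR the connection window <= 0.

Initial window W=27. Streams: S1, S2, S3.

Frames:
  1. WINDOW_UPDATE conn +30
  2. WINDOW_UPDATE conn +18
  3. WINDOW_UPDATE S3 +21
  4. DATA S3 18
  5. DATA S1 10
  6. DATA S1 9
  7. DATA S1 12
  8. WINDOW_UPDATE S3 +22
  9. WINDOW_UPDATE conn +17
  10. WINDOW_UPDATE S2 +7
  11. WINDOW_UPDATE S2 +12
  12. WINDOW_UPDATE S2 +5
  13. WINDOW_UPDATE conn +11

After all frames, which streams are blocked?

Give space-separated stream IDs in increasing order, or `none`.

Answer: S1

Derivation:
Op 1: conn=57 S1=27 S2=27 S3=27 blocked=[]
Op 2: conn=75 S1=27 S2=27 S3=27 blocked=[]
Op 3: conn=75 S1=27 S2=27 S3=48 blocked=[]
Op 4: conn=57 S1=27 S2=27 S3=30 blocked=[]
Op 5: conn=47 S1=17 S2=27 S3=30 blocked=[]
Op 6: conn=38 S1=8 S2=27 S3=30 blocked=[]
Op 7: conn=26 S1=-4 S2=27 S3=30 blocked=[1]
Op 8: conn=26 S1=-4 S2=27 S3=52 blocked=[1]
Op 9: conn=43 S1=-4 S2=27 S3=52 blocked=[1]
Op 10: conn=43 S1=-4 S2=34 S3=52 blocked=[1]
Op 11: conn=43 S1=-4 S2=46 S3=52 blocked=[1]
Op 12: conn=43 S1=-4 S2=51 S3=52 blocked=[1]
Op 13: conn=54 S1=-4 S2=51 S3=52 blocked=[1]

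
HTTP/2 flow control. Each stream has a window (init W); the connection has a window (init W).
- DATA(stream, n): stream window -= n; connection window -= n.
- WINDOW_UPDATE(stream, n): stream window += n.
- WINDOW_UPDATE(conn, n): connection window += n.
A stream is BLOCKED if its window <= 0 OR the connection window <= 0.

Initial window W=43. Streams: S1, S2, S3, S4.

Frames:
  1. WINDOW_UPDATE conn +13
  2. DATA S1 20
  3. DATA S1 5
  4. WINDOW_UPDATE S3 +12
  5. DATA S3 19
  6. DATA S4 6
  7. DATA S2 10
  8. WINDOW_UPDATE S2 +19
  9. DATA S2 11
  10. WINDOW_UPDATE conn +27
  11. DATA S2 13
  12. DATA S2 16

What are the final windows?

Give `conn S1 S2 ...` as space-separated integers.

Op 1: conn=56 S1=43 S2=43 S3=43 S4=43 blocked=[]
Op 2: conn=36 S1=23 S2=43 S3=43 S4=43 blocked=[]
Op 3: conn=31 S1=18 S2=43 S3=43 S4=43 blocked=[]
Op 4: conn=31 S1=18 S2=43 S3=55 S4=43 blocked=[]
Op 5: conn=12 S1=18 S2=43 S3=36 S4=43 blocked=[]
Op 6: conn=6 S1=18 S2=43 S3=36 S4=37 blocked=[]
Op 7: conn=-4 S1=18 S2=33 S3=36 S4=37 blocked=[1, 2, 3, 4]
Op 8: conn=-4 S1=18 S2=52 S3=36 S4=37 blocked=[1, 2, 3, 4]
Op 9: conn=-15 S1=18 S2=41 S3=36 S4=37 blocked=[1, 2, 3, 4]
Op 10: conn=12 S1=18 S2=41 S3=36 S4=37 blocked=[]
Op 11: conn=-1 S1=18 S2=28 S3=36 S4=37 blocked=[1, 2, 3, 4]
Op 12: conn=-17 S1=18 S2=12 S3=36 S4=37 blocked=[1, 2, 3, 4]

Answer: -17 18 12 36 37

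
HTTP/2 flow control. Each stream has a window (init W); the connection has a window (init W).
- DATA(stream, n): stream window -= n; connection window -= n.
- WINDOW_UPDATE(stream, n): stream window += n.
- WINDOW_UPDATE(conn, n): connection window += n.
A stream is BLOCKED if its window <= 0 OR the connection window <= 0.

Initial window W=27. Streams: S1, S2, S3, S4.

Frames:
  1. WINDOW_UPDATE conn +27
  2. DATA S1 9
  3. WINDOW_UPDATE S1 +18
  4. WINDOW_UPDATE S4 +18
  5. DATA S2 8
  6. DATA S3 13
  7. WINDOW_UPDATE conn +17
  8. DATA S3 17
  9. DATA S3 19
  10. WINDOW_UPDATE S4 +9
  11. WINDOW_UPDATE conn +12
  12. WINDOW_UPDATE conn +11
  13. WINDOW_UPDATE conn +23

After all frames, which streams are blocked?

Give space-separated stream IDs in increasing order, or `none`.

Op 1: conn=54 S1=27 S2=27 S3=27 S4=27 blocked=[]
Op 2: conn=45 S1=18 S2=27 S3=27 S4=27 blocked=[]
Op 3: conn=45 S1=36 S2=27 S3=27 S4=27 blocked=[]
Op 4: conn=45 S1=36 S2=27 S3=27 S4=45 blocked=[]
Op 5: conn=37 S1=36 S2=19 S3=27 S4=45 blocked=[]
Op 6: conn=24 S1=36 S2=19 S3=14 S4=45 blocked=[]
Op 7: conn=41 S1=36 S2=19 S3=14 S4=45 blocked=[]
Op 8: conn=24 S1=36 S2=19 S3=-3 S4=45 blocked=[3]
Op 9: conn=5 S1=36 S2=19 S3=-22 S4=45 blocked=[3]
Op 10: conn=5 S1=36 S2=19 S3=-22 S4=54 blocked=[3]
Op 11: conn=17 S1=36 S2=19 S3=-22 S4=54 blocked=[3]
Op 12: conn=28 S1=36 S2=19 S3=-22 S4=54 blocked=[3]
Op 13: conn=51 S1=36 S2=19 S3=-22 S4=54 blocked=[3]

Answer: S3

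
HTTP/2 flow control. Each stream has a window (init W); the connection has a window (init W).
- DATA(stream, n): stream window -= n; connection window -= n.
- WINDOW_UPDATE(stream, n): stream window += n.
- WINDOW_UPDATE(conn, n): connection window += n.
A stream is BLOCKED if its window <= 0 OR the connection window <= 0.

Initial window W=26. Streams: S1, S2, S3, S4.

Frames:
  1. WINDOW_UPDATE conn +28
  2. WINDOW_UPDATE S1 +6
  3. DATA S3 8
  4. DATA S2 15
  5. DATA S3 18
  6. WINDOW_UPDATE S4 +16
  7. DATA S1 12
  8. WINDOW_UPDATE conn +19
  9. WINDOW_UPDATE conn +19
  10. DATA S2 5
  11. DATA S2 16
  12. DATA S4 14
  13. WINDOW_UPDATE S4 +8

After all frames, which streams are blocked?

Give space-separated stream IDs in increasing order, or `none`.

Answer: S2 S3

Derivation:
Op 1: conn=54 S1=26 S2=26 S3=26 S4=26 blocked=[]
Op 2: conn=54 S1=32 S2=26 S3=26 S4=26 blocked=[]
Op 3: conn=46 S1=32 S2=26 S3=18 S4=26 blocked=[]
Op 4: conn=31 S1=32 S2=11 S3=18 S4=26 blocked=[]
Op 5: conn=13 S1=32 S2=11 S3=0 S4=26 blocked=[3]
Op 6: conn=13 S1=32 S2=11 S3=0 S4=42 blocked=[3]
Op 7: conn=1 S1=20 S2=11 S3=0 S4=42 blocked=[3]
Op 8: conn=20 S1=20 S2=11 S3=0 S4=42 blocked=[3]
Op 9: conn=39 S1=20 S2=11 S3=0 S4=42 blocked=[3]
Op 10: conn=34 S1=20 S2=6 S3=0 S4=42 blocked=[3]
Op 11: conn=18 S1=20 S2=-10 S3=0 S4=42 blocked=[2, 3]
Op 12: conn=4 S1=20 S2=-10 S3=0 S4=28 blocked=[2, 3]
Op 13: conn=4 S1=20 S2=-10 S3=0 S4=36 blocked=[2, 3]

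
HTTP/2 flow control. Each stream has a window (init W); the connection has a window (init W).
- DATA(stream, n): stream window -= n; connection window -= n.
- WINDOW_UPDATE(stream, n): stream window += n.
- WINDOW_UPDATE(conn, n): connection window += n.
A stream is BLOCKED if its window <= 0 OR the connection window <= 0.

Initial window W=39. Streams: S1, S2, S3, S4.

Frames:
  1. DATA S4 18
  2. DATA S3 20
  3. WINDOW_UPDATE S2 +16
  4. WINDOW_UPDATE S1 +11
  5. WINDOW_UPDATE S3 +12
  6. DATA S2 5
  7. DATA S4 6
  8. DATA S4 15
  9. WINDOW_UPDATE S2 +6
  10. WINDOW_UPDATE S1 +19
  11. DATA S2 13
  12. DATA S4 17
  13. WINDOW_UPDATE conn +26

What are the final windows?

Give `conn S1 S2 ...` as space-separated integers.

Answer: -29 69 43 31 -17

Derivation:
Op 1: conn=21 S1=39 S2=39 S3=39 S4=21 blocked=[]
Op 2: conn=1 S1=39 S2=39 S3=19 S4=21 blocked=[]
Op 3: conn=1 S1=39 S2=55 S3=19 S4=21 blocked=[]
Op 4: conn=1 S1=50 S2=55 S3=19 S4=21 blocked=[]
Op 5: conn=1 S1=50 S2=55 S3=31 S4=21 blocked=[]
Op 6: conn=-4 S1=50 S2=50 S3=31 S4=21 blocked=[1, 2, 3, 4]
Op 7: conn=-10 S1=50 S2=50 S3=31 S4=15 blocked=[1, 2, 3, 4]
Op 8: conn=-25 S1=50 S2=50 S3=31 S4=0 blocked=[1, 2, 3, 4]
Op 9: conn=-25 S1=50 S2=56 S3=31 S4=0 blocked=[1, 2, 3, 4]
Op 10: conn=-25 S1=69 S2=56 S3=31 S4=0 blocked=[1, 2, 3, 4]
Op 11: conn=-38 S1=69 S2=43 S3=31 S4=0 blocked=[1, 2, 3, 4]
Op 12: conn=-55 S1=69 S2=43 S3=31 S4=-17 blocked=[1, 2, 3, 4]
Op 13: conn=-29 S1=69 S2=43 S3=31 S4=-17 blocked=[1, 2, 3, 4]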